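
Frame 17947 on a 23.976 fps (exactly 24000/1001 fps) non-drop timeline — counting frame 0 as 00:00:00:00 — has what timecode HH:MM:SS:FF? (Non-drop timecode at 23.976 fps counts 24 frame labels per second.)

17947 ÷ 24 = 747 full seconds, remainder 19 frames.
747 s = 0 h 12 min 27 s.
Timecode: 00:12:27:19.

00:12:27:19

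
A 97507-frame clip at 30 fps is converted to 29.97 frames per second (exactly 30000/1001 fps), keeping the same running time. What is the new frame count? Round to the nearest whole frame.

Frames at target rate = 97507 × (30000/1001) / (30) = 97507000/1001 ≈ 97409.590.
Nearest whole frame: 97410.

97410 frames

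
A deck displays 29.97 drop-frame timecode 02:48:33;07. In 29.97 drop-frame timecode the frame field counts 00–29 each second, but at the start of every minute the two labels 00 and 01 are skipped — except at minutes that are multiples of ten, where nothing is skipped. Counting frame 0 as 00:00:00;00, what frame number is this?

303093

Complete 10-minute blocks: 16, each 17982 frames → 287712.
Remaining 8 whole minutes in the current block: 1800 + 7 × 1798 = 14386 frames.
Within the current minute: 33 × 30 + 7 − 2 = 995 (labels ;00/;01 skipped at this minute). Total = 287712 + 14386 + 995 = 303093.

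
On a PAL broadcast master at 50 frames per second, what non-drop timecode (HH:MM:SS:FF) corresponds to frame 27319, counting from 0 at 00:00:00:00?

00:09:06:19

27319 ÷ 50 = 546 full seconds, remainder 19 frames.
546 s = 0 h 9 min 6 s.
Timecode: 00:09:06:19.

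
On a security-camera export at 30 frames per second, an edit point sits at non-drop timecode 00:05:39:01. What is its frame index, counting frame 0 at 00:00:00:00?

Total seconds to the label: (0 × 3600 + 5 × 60 + 39) = 339.
Frame index = 339 × 30 + 1 = 10171.

frame 10171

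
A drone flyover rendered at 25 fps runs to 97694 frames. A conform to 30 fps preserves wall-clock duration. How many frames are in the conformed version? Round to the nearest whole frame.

Frames at target rate = 97694 × (30) / (25) = 586164/5 ≈ 117232.800.
Nearest whole frame: 117233.

117233 frames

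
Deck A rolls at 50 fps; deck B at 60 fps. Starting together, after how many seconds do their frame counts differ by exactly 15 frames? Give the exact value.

The gap grows by |60 − 50| = 10 frames per second.
Time for a 15-frame gap: 15 ÷ (10) = 1.5 s.

1.5 seconds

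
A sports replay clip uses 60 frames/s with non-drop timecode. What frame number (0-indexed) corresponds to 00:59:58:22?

frame 215902

Total seconds to the label: (0 × 3600 + 59 × 60 + 58) = 3598.
Frame index = 3598 × 60 + 22 = 215902.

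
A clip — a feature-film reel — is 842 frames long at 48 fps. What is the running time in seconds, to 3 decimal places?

Running time = 842 × 1/48 = 421/24 s ≈ 17.542 s.

17.542 seconds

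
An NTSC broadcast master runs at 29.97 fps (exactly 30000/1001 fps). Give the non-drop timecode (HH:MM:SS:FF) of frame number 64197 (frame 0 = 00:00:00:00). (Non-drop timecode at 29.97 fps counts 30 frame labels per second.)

64197 ÷ 30 = 2139 full seconds, remainder 27 frames.
2139 s = 0 h 35 min 39 s.
Timecode: 00:35:39:27.

00:35:39:27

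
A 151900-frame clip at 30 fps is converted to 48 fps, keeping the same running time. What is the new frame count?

Target frames = source frames × (target rate / source rate) = 151900 × (48)/(30) = 151900 × 8/5 = 243040.

243040 frames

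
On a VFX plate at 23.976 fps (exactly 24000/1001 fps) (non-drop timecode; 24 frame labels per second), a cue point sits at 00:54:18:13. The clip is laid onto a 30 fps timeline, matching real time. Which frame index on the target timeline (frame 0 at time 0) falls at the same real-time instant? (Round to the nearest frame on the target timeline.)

Source frame index: (0×3600 + 54×60 + 18) × 24 + 13 = 78205.
Real time: 78205 / (24000/1001) = 15656641/4800 s.
Target frame: (15656641/4800) × (30) = 15656641/160 ≈ 97854.006 → 97854.

frame 97854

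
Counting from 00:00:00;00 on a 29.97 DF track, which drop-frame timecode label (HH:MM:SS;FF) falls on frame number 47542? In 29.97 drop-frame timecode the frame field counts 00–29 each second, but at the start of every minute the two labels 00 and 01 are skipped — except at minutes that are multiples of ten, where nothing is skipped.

Each 10-minute DF block holds 10 × 60 × 30 − 9 × 2 = 17982 frames. 47542 ÷ 17982 → 2 full blocks, remainder 11578.
Within the partial block the first minute is 1800 frames and each further minute 1798, so 6 further minute boundaries passed. Total skipped labels = 18 × 2 + 2 × 6 = 48.
Non-drop label index = 47542 + 48 = 47590; at 30 labels/s that is 00:26:26:10, i.e. DF 00:26:26;10.

00:26:26;10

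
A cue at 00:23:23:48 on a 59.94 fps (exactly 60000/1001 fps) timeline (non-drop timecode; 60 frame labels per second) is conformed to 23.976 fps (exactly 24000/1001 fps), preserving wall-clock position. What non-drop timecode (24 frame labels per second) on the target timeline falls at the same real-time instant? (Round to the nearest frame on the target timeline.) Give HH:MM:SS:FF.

00:23:23:19

Source frame index: (0×3600 + 23×60 + 23) × 60 + 48 = 84228.
Real time: 84228 / (60000/1001) = 7026019/5000 s.
Target frame: (7026019/5000) × (24000/1001) = 168456/5 ≈ 33691.200 → 33691.
At 24 labels/s: frame 33691 → 00:23:23:19.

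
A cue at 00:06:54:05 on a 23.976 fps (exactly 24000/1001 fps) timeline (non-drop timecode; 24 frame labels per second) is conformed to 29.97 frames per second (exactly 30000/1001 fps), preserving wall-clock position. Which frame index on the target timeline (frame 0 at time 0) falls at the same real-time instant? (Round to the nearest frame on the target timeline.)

frame 12426

Source frame index: (0×3600 + 6×60 + 54) × 24 + 5 = 9941.
Real time: 9941 / (24000/1001) = 9950941/24000 s.
Target frame: (9950941/24000) × (30000/1001) = 49705/4 ≈ 12426.250 → 12426.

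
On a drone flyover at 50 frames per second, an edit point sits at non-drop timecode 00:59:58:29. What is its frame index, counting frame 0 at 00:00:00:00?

Total seconds to the label: (0 × 3600 + 59 × 60 + 58) = 3598.
Frame index = 3598 × 50 + 29 = 179929.

frame 179929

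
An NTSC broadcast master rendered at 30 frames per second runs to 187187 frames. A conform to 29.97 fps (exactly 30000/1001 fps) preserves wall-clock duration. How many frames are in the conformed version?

187000 frames

Target frames = source frames × (target rate / source rate) = 187187 × (30000/1001)/(30) = 187187 × 1000/1001 = 187000.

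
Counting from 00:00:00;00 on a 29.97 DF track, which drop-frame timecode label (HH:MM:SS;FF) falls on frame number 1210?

Each 10-minute DF block holds 10 × 60 × 30 − 9 × 2 = 17982 frames. 1210 ÷ 17982 → 0 full blocks, remainder 1210.
Within the partial block the first minute is 1800 frames and each further minute 1798, so 0 further minute boundaries passed. Total skipped labels = 18 × 0 + 2 × 0 = 0.
Non-drop label index = 1210 + 0 = 1210; at 30 labels/s that is 00:00:40:10, i.e. DF 00:00:40;10.

00:00:40;10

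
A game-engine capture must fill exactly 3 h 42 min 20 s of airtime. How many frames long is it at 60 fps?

3 h 42 min 20 s = 13340 s.
Frames = 13340 × 60 = 800400.

800400 frames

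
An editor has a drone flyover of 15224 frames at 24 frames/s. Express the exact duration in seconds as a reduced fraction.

1903/3 seconds

Running time = 15224 ÷ (24) = 15224 × 1/24 = 1903/3 s.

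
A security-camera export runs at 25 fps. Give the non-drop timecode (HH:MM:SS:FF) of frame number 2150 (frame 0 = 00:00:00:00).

2150 ÷ 25 = 86 full seconds, remainder 0 frames.
86 s = 0 h 1 min 26 s.
Timecode: 00:01:26:00.

00:01:26:00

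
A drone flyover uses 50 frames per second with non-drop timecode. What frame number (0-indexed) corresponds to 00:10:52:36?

32636

Total seconds to the label: (0 × 3600 + 10 × 60 + 52) = 652.
Frame index = 652 × 50 + 36 = 32636.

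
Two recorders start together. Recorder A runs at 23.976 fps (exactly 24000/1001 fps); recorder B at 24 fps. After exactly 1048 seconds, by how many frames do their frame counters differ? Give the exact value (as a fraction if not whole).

A emits 24000/1001 × 1048 = 25152000/1001 frames; B emits 24 × 1048 = 25152.
Difference = 25152/1001 frames (≈ 25.1269); B is ahead of A.

25152/1001 frames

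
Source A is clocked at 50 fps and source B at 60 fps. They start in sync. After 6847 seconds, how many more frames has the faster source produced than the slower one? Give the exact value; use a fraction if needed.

68470 frames

A emits 50 × 6847 = 342350 frames; B emits 60 × 6847 = 410820.
Difference = 68470 frames; B is ahead of A.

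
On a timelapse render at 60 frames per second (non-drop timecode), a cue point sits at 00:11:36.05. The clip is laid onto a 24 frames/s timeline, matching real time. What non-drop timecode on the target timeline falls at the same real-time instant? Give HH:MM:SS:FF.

Source frame index: (0×3600 + 11×60 + 36) × 60 + 5 = 41765.
Real time: 41765 / (60) = 8353/12 s.
Target frame: (8353/12) × (24) = 16706.
At 24 labels/s: frame 16706 → 00:11:36:02.

00:11:36:02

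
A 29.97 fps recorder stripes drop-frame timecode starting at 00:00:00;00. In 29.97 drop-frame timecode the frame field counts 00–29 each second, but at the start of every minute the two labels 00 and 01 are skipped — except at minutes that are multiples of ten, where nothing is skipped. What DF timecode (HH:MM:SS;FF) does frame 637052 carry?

Ten DF minutes hold 17982 frames, so frame 637052 lies in block 35 (frames 629370–647351) with 7682 frames into that block.
The block's first minute is 1800 frames and the rest 1798 each; 7682 frames reaches minute 4, so 35 × 18 + 4 × 2 = 638 labels have been skipped so far.
Adding those back, label number 637052 + 638 = 637690 at 30 labels/s is 21256 s + 10 f = 5 h 54 min 16 s frame 10, i.e. 05:54:16;10.

05:54:16;10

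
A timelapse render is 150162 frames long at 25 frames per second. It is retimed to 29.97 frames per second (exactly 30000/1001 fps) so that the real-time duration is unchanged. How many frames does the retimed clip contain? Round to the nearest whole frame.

180014 frames

Frames at target rate = 150162 × (30000/1001) / (25) = 180194400/1001 ≈ 180014.386.
Nearest whole frame: 180014.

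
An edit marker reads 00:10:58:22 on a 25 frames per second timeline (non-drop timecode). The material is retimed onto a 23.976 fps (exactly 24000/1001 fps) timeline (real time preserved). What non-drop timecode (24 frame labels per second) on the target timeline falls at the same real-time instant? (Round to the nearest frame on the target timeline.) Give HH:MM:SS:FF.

Source frame index: (0×3600 + 10×60 + 58) × 25 + 22 = 16472.
Real time: 16472 / (25) = 16472/25 s.
Target frame: (16472/25) × (24000/1001) = 15813120/1001 ≈ 15797.323 → 15797.
At 24 labels/s: frame 15797 → 00:10:58:05.

00:10:58:05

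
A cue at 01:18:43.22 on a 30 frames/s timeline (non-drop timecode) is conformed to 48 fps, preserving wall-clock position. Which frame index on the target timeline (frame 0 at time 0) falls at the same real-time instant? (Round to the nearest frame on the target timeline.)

frame 226739

Source frame index: (1×3600 + 18×60 + 43) × 30 + 22 = 141712.
Real time: 141712 / (30) = 70856/15 s.
Target frame: (70856/15) × (48) = 1133696/5 ≈ 226739.200 → 226739.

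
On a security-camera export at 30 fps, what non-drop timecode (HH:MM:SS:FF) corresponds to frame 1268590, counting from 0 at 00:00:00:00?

1268590 ÷ 30 = 42286 full seconds, remainder 10 frames.
42286 s = 11 h 44 min 46 s.
Timecode: 11:44:46:10.

11:44:46:10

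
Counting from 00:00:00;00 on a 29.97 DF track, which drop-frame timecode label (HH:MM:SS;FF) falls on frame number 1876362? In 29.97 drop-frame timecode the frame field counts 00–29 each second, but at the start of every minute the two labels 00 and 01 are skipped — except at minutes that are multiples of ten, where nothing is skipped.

17:23:28;00

Each 10-minute DF block holds 10 × 60 × 30 − 9 × 2 = 17982 frames. 1876362 ÷ 17982 → 104 full blocks, remainder 6234.
Within the partial block the first minute is 1800 frames and each further minute 1798, so 3 further minute boundaries passed. Total skipped labels = 18 × 104 + 2 × 3 = 1878.
Non-drop label index = 1876362 + 1878 = 1878240; at 30 labels/s that is 17:23:28:00, i.e. DF 17:23:28;00.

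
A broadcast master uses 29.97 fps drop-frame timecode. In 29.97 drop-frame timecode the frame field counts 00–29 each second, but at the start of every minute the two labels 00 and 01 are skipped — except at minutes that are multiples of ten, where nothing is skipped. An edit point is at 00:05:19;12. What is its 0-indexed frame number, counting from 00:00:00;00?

As if non-drop at 30 labels/s: (0 × 3600 + 5 × 60 + 19) × 30 + 12 = 9582.
Minute boundaries passed: 5; those not divisible by 10: 5 − 0 = 5; dropped labels = 2 × 5 = 10.
Actual frame index = 9582 − 10 = 9572.

9572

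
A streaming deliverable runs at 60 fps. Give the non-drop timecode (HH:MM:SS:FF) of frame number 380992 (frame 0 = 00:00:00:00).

380992 ÷ 60 = 6349 full seconds, remainder 52 frames.
6349 s = 1 h 45 min 49 s.
Timecode: 01:45:49:52.

01:45:49:52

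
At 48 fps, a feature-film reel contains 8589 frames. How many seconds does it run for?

Running time = 8589 / (48) = 178.9375 s.

178.9375 seconds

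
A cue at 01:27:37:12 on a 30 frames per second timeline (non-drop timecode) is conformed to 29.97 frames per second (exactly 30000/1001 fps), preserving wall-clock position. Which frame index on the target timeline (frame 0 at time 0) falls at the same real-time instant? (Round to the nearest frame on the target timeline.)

frame 157564

Source frame index: (1×3600 + 27×60 + 37) × 30 + 12 = 157722.
Real time: 157722 / (30) = 26287/5 s.
Target frame: (26287/5) × (30000/1001) = 157722000/1001 ≈ 157564.436 → 157564.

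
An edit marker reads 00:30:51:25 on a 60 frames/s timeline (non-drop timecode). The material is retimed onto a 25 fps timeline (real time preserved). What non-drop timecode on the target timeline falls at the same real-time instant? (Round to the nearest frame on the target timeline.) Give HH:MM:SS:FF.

00:30:51:10

Source frame index: (0×3600 + 30×60 + 51) × 60 + 25 = 111085.
Real time: 111085 / (60) = 22217/12 s.
Target frame: (22217/12) × (25) = 555425/12 ≈ 46285.417 → 46285.
At 25 labels/s: frame 46285 → 00:30:51:10.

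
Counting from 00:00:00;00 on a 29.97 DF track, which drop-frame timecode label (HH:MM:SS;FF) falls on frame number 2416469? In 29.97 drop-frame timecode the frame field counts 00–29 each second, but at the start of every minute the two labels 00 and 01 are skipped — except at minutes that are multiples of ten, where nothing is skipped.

22:23:49;17

Each 10-minute DF block holds 10 × 60 × 30 − 9 × 2 = 17982 frames. 2416469 ÷ 17982 → 134 full blocks, remainder 6881.
Within the partial block the first minute is 1800 frames and each further minute 1798, so 3 further minute boundaries passed. Total skipped labels = 18 × 134 + 2 × 3 = 2418.
Non-drop label index = 2416469 + 2418 = 2418887; at 30 labels/s that is 22:23:49:17, i.e. DF 22:23:49;17.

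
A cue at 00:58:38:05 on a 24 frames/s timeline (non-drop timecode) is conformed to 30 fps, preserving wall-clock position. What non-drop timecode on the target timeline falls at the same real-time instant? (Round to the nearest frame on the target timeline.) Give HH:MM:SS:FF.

Source frame index: (0×3600 + 58×60 + 38) × 24 + 5 = 84437.
Real time: 84437 / (24) = 84437/24 s.
Target frame: (84437/24) × (30) = 422185/4 ≈ 105546.250 → 105546.
At 30 labels/s: frame 105546 → 00:58:38:06.

00:58:38:06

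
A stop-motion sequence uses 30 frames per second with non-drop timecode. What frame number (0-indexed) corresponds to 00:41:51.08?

Total seconds to the label: (0 × 3600 + 41 × 60 + 51) = 2511.
Frame index = 2511 × 30 + 8 = 75338.

frame 75338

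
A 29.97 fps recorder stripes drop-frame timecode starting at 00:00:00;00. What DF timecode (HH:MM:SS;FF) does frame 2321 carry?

00:01:17;13

Each 10-minute DF block holds 10 × 60 × 30 − 9 × 2 = 17982 frames. 2321 ÷ 17982 → 0 full blocks, remainder 2321.
Within the partial block the first minute is 1800 frames and each further minute 1798, so 1 further minute boundary passed. Total skipped labels = 18 × 0 + 2 × 1 = 2.
Non-drop label index = 2321 + 2 = 2323; at 30 labels/s that is 00:01:17:13, i.e. DF 00:01:17;13.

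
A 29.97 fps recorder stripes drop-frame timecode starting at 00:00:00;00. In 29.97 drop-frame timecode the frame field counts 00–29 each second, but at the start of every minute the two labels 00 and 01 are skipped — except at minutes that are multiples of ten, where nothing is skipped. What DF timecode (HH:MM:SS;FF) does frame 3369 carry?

00:01:52;11

Each 10-minute DF block holds 10 × 60 × 30 − 9 × 2 = 17982 frames. 3369 ÷ 17982 → 0 full blocks, remainder 3369.
Within the partial block the first minute is 1800 frames and each further minute 1798, so 1 further minute boundary passed. Total skipped labels = 18 × 0 + 2 × 1 = 2.
Non-drop label index = 3369 + 2 = 3371; at 30 labels/s that is 00:01:52:11, i.e. DF 00:01:52;11.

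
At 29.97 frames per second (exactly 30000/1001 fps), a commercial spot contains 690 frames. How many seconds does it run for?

23.023 seconds

Running time = 690 / (30000/1001) = 23.023 s.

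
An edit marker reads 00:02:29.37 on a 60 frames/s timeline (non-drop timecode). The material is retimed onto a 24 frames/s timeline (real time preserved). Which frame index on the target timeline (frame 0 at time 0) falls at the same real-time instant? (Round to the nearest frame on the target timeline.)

frame 3591

Source frame index: (0×3600 + 2×60 + 29) × 60 + 37 = 8977.
Real time: 8977 / (60) = 8977/60 s.
Target frame: (8977/60) × (24) = 17954/5 ≈ 3590.800 → 3591.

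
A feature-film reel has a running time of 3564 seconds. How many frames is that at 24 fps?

85536 frames

Frames = 3564 × 24 = 85536.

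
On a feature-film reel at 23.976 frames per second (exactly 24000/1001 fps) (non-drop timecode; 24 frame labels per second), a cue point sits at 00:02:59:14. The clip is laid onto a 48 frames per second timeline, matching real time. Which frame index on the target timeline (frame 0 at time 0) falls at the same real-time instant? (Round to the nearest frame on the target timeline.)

Source frame index: (0×3600 + 2×60 + 59) × 24 + 14 = 4310.
Real time: 4310 / (24000/1001) = 431431/2400 s.
Target frame: (431431/2400) × (48) = 431431/50 ≈ 8628.620 → 8629.

frame 8629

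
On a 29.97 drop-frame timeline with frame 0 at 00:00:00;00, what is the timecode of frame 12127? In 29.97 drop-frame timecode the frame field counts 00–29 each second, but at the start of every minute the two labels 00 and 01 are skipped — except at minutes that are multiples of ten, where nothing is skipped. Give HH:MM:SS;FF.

Ten DF minutes hold 17982 frames, so frame 12127 lies in block 0 (frames 0–17981) with 12127 frames into that block.
The block's first minute is 1800 frames and the rest 1798 each; 12127 frames reaches minute 6, so 0 × 18 + 6 × 2 = 12 labels have been skipped so far.
Adding those back, label number 12127 + 12 = 12139 at 30 labels/s is 404 s + 19 f = 0 h 6 min 44 s frame 19, i.e. 00:06:44;19.

00:06:44;19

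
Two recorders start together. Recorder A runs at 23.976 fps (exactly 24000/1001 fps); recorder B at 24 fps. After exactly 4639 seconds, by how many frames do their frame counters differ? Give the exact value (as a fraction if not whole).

111336/1001 frames

A emits 24000/1001 × 4639 = 111336000/1001 frames; B emits 24 × 4639 = 111336.
Difference = 111336/1001 frames (≈ 111.2248); B is ahead of A.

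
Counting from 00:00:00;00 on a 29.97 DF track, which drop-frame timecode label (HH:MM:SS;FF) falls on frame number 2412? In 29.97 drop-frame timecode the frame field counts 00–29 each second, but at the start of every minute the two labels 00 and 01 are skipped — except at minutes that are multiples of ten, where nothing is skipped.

Each 10-minute DF block holds 10 × 60 × 30 − 9 × 2 = 17982 frames. 2412 ÷ 17982 → 0 full blocks, remainder 2412.
Within the partial block the first minute is 1800 frames and each further minute 1798, so 1 further minute boundary passed. Total skipped labels = 18 × 0 + 2 × 1 = 2.
Non-drop label index = 2412 + 2 = 2414; at 30 labels/s that is 00:01:20:14, i.e. DF 00:01:20;14.

00:01:20;14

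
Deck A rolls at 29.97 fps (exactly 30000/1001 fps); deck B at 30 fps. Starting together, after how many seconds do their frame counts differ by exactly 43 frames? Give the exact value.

43043/30 seconds

The gap grows by |30 − 30000/1001| = 30/1001 frames per second.
Time for a 43-frame gap: 43 ÷ (30/1001) = 43043/30 s.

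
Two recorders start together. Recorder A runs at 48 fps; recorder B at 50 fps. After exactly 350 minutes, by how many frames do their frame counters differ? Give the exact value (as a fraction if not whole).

350 min = 21000 s.
A emits 48 × 21000 = 1008000 frames; B emits 50 × 21000 = 1050000.
Difference = 42000 frames; B is ahead of A.

42000 frames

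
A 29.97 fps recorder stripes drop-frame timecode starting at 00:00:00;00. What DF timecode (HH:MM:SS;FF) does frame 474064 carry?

04:23:37;28

Each 10-minute DF block holds 10 × 60 × 30 − 9 × 2 = 17982 frames. 474064 ÷ 17982 → 26 full blocks, remainder 6532.
Within the partial block the first minute is 1800 frames and each further minute 1798, so 3 further minute boundaries passed. Total skipped labels = 18 × 26 + 2 × 3 = 474.
Non-drop label index = 474064 + 474 = 474538; at 30 labels/s that is 04:23:37:28, i.e. DF 04:23:37;28.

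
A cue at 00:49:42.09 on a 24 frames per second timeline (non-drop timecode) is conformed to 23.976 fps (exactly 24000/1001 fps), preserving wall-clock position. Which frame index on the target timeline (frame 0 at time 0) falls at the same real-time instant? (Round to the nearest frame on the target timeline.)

Source frame index: (0×3600 + 49×60 + 42) × 24 + 9 = 71577.
Real time: 71577 / (24) = 23859/8 s.
Target frame: (23859/8) × (24000/1001) = 6507000/91 ≈ 71505.495 → 71505.

frame 71505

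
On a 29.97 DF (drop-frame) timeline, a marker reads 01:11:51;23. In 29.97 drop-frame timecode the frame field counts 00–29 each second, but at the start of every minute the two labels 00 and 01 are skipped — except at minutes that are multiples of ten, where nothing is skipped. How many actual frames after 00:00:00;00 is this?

129225

As if non-drop at 30 labels/s: (1 × 3600 + 11 × 60 + 51) × 30 + 23 = 129353.
Minute boundaries passed: 71; those not divisible by 10: 71 − 7 = 64; dropped labels = 2 × 64 = 128.
Actual frame index = 129353 − 128 = 129225.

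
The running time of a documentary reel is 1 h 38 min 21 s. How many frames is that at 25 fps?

1 h 38 min 21 s = 5901 s.
Frames = 5901 × 25 = 147525.

147525 frames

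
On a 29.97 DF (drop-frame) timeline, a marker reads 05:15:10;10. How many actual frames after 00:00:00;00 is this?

As if non-drop at 30 labels/s: (5 × 3600 + 15 × 60 + 10) × 30 + 10 = 567310.
Minute boundaries passed: 315; those not divisible by 10: 315 − 31 = 284; dropped labels = 2 × 284 = 568.
Actual frame index = 567310 − 568 = 566742.

566742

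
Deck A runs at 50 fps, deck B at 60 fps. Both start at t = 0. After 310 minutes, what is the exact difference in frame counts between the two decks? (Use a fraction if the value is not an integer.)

186000 frames

310 min = 18600 s.
A emits 50 × 18600 = 930000 frames; B emits 60 × 18600 = 1116000.
Difference = 186000 frames; B is ahead of A.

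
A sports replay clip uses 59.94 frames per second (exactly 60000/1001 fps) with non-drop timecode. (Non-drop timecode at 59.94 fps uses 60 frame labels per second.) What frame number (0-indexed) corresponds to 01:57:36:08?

Total seconds to the label: (1 × 3600 + 57 × 60 + 36) = 7056.
Frame index = 7056 × 60 + 8 = 423368.

423368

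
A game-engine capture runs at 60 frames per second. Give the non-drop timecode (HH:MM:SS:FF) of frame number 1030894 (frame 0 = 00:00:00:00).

04:46:21:34

1030894 ÷ 60 = 17181 full seconds, remainder 34 frames.
17181 s = 4 h 46 min 21 s.
Timecode: 04:46:21:34.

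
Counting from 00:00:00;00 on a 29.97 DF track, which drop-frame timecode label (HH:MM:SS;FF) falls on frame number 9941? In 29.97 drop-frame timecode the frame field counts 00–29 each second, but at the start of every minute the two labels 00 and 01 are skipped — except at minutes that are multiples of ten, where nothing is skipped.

Ten DF minutes hold 17982 frames, so frame 9941 lies in block 0 (frames 0–17981) with 9941 frames into that block.
The block's first minute is 1800 frames and the rest 1798 each; 9941 frames reaches minute 5, so 0 × 18 + 5 × 2 = 10 labels have been skipped so far.
Adding those back, label number 9941 + 10 = 9951 at 30 labels/s is 331 s + 21 f = 0 h 5 min 31 s frame 21, i.e. 00:05:31;21.

00:05:31;21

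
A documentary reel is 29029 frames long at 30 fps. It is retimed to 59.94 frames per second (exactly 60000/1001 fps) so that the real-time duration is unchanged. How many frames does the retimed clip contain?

58000 frames

Target frames = source frames × (target rate / source rate) = 29029 × (60000/1001)/(30) = 29029 × 2000/1001 = 58000.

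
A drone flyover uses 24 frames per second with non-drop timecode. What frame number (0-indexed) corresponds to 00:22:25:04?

Total seconds to the label: (0 × 3600 + 22 × 60 + 25) = 1345.
Frame index = 1345 × 24 + 4 = 32284.

frame 32284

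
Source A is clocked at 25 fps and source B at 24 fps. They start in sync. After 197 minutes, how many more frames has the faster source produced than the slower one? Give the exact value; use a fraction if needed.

197 min = 11820 s.
A emits 25 × 11820 = 295500 frames; B emits 24 × 11820 = 283680.
Difference = 11820 frames; B is behind A.

11820 frames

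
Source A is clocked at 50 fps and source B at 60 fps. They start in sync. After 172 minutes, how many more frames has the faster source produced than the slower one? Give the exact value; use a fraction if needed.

172 min = 10320 s.
A emits 50 × 10320 = 516000 frames; B emits 60 × 10320 = 619200.
Difference = 103200 frames; B is ahead of A.

103200 frames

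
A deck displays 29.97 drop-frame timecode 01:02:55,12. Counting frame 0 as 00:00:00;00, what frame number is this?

113150

Complete 10-minute blocks: 6, each 17982 frames → 107892.
Remaining 2 whole minutes in the current block: 1800 + 1 × 1798 = 3598 frames.
Within the current minute: 55 × 30 + 12 − 2 = 1660 (labels ;00/;01 skipped at this minute). Total = 107892 + 3598 + 1660 = 113150.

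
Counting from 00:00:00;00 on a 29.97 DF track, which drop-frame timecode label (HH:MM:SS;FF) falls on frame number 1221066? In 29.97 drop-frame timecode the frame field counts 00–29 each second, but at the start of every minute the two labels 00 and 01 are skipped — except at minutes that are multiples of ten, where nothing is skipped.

Each 10-minute DF block holds 10 × 60 × 30 − 9 × 2 = 17982 frames. 1221066 ÷ 17982 → 67 full blocks, remainder 16272.
Within the partial block the first minute is 1800 frames and each further minute 1798, so 9 further minute boundaries passed. Total skipped labels = 18 × 67 + 2 × 9 = 1224.
Non-drop label index = 1221066 + 1224 = 1222290; at 30 labels/s that is 11:19:03:00, i.e. DF 11:19:03;00.

11:19:03;00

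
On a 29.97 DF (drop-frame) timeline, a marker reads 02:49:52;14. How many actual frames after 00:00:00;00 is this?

Complete 10-minute blocks: 16, each 17982 frames → 287712.
Remaining 9 whole minutes in the current block: 1800 + 8 × 1798 = 16184 frames.
Within the current minute: 52 × 30 + 14 − 2 = 1572 (labels ;00/;01 skipped at this minute). Total = 287712 + 16184 + 1572 = 305468.

305468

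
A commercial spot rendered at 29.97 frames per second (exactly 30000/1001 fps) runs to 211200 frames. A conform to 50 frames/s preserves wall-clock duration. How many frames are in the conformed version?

352352 frames

Target frames = source frames × (target rate / source rate) = 211200 × (50)/(30000/1001) = 211200 × 1001/600 = 352352.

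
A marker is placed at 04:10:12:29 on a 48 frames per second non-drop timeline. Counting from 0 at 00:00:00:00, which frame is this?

Total seconds to the label: (4 × 3600 + 10 × 60 + 12) = 15012.
Frame index = 15012 × 48 + 29 = 720605.

720605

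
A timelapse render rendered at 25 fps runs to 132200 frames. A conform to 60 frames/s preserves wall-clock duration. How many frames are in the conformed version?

317280 frames

Target frames = source frames × (target rate / source rate) = 132200 × (60)/(25) = 132200 × 12/5 = 317280.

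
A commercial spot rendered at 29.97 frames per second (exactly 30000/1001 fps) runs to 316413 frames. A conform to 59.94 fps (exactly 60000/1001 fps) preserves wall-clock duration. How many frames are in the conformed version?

632826 frames

Frames at target rate = 316413 × (60000/1001) / (30000/1001) = 632826.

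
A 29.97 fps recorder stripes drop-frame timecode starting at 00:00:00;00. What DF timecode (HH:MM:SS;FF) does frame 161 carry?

Each 10-minute DF block holds 10 × 60 × 30 − 9 × 2 = 17982 frames. 161 ÷ 17982 → 0 full blocks, remainder 161.
Within the partial block the first minute is 1800 frames and each further minute 1798, so 0 further minute boundaries passed. Total skipped labels = 18 × 0 + 2 × 0 = 0.
Non-drop label index = 161 + 0 = 161; at 30 labels/s that is 00:00:05:11, i.e. DF 00:00:05;11.

00:00:05;11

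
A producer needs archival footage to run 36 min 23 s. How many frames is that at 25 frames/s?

36 min 23 s = 2183 s.
Frames = 2183 × 25 = 54575.

54575 frames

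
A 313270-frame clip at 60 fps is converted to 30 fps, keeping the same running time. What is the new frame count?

156635 frames

Target frames = source frames × (target rate / source rate) = 313270 × (30)/(60) = 313270 × 1/2 = 156635.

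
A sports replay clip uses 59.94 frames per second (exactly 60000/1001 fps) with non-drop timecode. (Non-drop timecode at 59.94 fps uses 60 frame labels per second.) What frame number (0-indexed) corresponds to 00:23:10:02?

83402

Total seconds to the label: (0 × 3600 + 23 × 60 + 10) = 1390.
Frame index = 1390 × 60 + 2 = 83402.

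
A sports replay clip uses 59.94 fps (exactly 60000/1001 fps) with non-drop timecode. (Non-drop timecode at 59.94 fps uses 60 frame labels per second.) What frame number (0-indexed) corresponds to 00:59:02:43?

Total seconds to the label: (0 × 3600 + 59 × 60 + 2) = 3542.
Frame index = 3542 × 60 + 43 = 212563.

212563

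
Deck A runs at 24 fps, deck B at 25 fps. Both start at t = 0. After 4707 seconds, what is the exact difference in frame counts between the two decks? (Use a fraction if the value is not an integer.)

4707 frames

A emits 24 × 4707 = 112968 frames; B emits 25 × 4707 = 117675.
Difference = 4707 frames; B is ahead of A.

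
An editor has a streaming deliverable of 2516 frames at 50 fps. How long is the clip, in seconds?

Running time = 2516 / (50) = 50.32 s.

50.32 seconds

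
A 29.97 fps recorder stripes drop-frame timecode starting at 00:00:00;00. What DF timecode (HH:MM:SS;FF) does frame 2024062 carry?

18:45:36;08

Each 10-minute DF block holds 10 × 60 × 30 − 9 × 2 = 17982 frames. 2024062 ÷ 17982 → 112 full blocks, remainder 10078.
Within the partial block the first minute is 1800 frames and each further minute 1798, so 5 further minute boundaries passed. Total skipped labels = 18 × 112 + 2 × 5 = 2026.
Non-drop label index = 2024062 + 2026 = 2026088; at 30 labels/s that is 18:45:36:08, i.e. DF 18:45:36;08.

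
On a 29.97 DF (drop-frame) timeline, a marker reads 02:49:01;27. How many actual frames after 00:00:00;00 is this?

303951

Complete 10-minute blocks: 16, each 17982 frames → 287712.
Remaining 9 whole minutes in the current block: 1800 + 8 × 1798 = 16184 frames.
Within the current minute: 1 × 30 + 27 − 2 = 55 (labels ;00/;01 skipped at this minute). Total = 287712 + 16184 + 55 = 303951.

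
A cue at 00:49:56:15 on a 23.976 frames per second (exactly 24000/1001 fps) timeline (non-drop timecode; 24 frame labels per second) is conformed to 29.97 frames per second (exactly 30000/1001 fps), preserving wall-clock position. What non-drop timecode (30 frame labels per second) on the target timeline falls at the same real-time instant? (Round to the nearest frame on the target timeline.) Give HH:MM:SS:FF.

00:49:56:19

Source frame index: (0×3600 + 49×60 + 56) × 24 + 15 = 71919.
Real time: 71919 / (24000/1001) = 23996973/8000 s.
Target frame: (23996973/8000) × (30000/1001) = 359595/4 ≈ 89898.750 → 89899.
At 30 labels/s: frame 89899 → 00:49:56:19.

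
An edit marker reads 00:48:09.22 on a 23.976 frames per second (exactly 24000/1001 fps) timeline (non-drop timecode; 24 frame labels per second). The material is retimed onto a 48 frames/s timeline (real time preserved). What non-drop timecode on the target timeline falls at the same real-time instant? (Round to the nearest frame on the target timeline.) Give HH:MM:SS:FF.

00:48:12:39

Source frame index: (0×3600 + 48×60 + 9) × 24 + 22 = 69358.
Real time: 69358 / (24000/1001) = 34713679/12000 s.
Target frame: (34713679/12000) × (48) = 34713679/250 ≈ 138854.716 → 138855.
At 48 labels/s: frame 138855 → 00:48:12:39.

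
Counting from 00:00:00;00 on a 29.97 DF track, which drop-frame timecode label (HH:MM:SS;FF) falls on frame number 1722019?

15:57:38;03

Ten DF minutes hold 17982 frames, so frame 1722019 lies in block 95 (frames 1708290–1726271) with 13729 frames into that block.
The block's first minute is 1800 frames and the rest 1798 each; 13729 frames reaches minute 7, so 95 × 18 + 7 × 2 = 1724 labels have been skipped so far.
Adding those back, label number 1722019 + 1724 = 1723743 at 30 labels/s is 57458 s + 3 f = 15 h 57 min 38 s frame 3, i.e. 15:57:38;03.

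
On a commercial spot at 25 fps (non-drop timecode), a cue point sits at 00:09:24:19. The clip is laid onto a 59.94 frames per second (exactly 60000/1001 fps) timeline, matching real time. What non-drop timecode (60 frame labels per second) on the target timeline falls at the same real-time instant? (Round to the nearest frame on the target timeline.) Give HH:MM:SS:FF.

00:09:24:12

Source frame index: (0×3600 + 9×60 + 24) × 25 + 19 = 14119.
Real time: 14119 / (25) = 14119/25 s.
Target frame: (14119/25) × (60000/1001) = 4840800/143 ≈ 33851.748 → 33852.
At 60 labels/s: frame 33852 → 00:09:24:12.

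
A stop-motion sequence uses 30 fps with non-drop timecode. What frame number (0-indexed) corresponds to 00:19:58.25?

Total seconds to the label: (0 × 3600 + 19 × 60 + 58) = 1198.
Frame index = 1198 × 30 + 25 = 35965.

35965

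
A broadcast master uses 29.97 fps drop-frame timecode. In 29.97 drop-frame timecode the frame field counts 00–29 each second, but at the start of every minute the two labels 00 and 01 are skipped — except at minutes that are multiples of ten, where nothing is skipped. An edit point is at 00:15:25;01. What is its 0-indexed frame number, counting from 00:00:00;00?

As if non-drop at 30 labels/s: (0 × 3600 + 15 × 60 + 25) × 30 + 1 = 27751.
Minute boundaries passed: 15; those not divisible by 10: 15 − 1 = 14; dropped labels = 2 × 14 = 28.
Actual frame index = 27751 − 28 = 27723.

27723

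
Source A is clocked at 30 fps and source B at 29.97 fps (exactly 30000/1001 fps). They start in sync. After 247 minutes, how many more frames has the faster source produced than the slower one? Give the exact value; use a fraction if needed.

247 min = 14820 s.
A emits 30 × 14820 = 444600 frames; B emits 30000/1001 × 14820 = 34200000/77.
Difference = 34200/77 frames (≈ 444.1558); B is behind A.

34200/77 frames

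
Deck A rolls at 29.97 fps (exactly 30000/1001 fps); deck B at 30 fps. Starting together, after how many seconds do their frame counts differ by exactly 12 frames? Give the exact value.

400.4 seconds

The gap grows by |30 − 30000/1001| = 30/1001 frames per second.
Time for a 12-frame gap: 12 ÷ (30/1001) = 400.4 s.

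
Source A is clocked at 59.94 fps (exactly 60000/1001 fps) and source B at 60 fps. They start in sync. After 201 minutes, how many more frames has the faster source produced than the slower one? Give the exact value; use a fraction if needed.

201 min = 12060 s.
A emits 60000/1001 × 12060 = 723600000/1001 frames; B emits 60 × 12060 = 723600.
Difference = 723600/1001 frames (≈ 722.8771); B is ahead of A.

723600/1001 frames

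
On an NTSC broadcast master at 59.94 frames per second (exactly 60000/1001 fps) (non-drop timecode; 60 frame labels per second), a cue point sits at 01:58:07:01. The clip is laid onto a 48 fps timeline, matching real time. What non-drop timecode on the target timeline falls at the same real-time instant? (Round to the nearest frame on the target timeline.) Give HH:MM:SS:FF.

01:58:14:05

Source frame index: (1×3600 + 58×60 + 7) × 60 + 1 = 425221.
Real time: 425221 / (60000/1001) = 425646221/60000 s.
Target frame: (425646221/60000) × (48) = 425646221/1250 ≈ 340516.977 → 340517.
At 48 labels/s: frame 340517 → 01:58:14:05.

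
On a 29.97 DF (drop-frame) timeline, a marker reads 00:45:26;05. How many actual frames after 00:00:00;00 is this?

81703

As if non-drop at 30 labels/s: (0 × 3600 + 45 × 60 + 26) × 30 + 5 = 81785.
Minute boundaries passed: 45; those not divisible by 10: 45 − 4 = 41; dropped labels = 2 × 41 = 82.
Actual frame index = 81785 − 82 = 81703.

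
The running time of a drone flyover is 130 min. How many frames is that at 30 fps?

130 min = 7800 s.
Frames = 7800 × 30 = 234000.

234000 frames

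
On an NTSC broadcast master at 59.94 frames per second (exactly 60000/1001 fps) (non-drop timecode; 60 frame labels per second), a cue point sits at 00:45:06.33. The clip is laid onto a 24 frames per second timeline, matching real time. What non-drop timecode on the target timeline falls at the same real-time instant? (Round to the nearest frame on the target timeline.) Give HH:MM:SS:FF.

00:45:09:06

Source frame index: (0×3600 + 45×60 + 6) × 60 + 33 = 162393.
Real time: 162393 / (60000/1001) = 54185131/20000 s.
Target frame: (54185131/20000) × (24) = 162555393/2500 ≈ 65022.157 → 65022.
At 24 labels/s: frame 65022 → 00:45:09:06.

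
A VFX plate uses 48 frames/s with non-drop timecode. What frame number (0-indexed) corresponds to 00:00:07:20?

Total seconds to the label: (0 × 3600 + 0 × 60 + 7) = 7.
Frame index = 7 × 48 + 20 = 356.

frame 356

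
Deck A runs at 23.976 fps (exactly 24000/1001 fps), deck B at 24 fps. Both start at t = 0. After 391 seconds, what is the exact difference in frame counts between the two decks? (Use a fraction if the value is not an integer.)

A emits 24000/1001 × 391 = 9384000/1001 frames; B emits 24 × 391 = 9384.
Difference = 9384/1001 frames (≈ 9.3746); B is ahead of A.

9384/1001 frames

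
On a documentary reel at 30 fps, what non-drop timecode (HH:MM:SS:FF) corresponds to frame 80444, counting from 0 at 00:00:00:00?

00:44:41:14

80444 ÷ 30 = 2681 full seconds, remainder 14 frames.
2681 s = 0 h 44 min 41 s.
Timecode: 00:44:41:14.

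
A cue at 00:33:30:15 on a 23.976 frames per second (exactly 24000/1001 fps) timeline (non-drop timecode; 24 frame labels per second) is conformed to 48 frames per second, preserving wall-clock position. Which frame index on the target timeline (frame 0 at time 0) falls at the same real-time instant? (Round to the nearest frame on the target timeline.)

Source frame index: (0×3600 + 33×60 + 30) × 24 + 15 = 48255.
Real time: 48255 / (24000/1001) = 3220217/1600 s.
Target frame: (3220217/1600) × (48) = 9660651/100 ≈ 96606.510 → 96607.

frame 96607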